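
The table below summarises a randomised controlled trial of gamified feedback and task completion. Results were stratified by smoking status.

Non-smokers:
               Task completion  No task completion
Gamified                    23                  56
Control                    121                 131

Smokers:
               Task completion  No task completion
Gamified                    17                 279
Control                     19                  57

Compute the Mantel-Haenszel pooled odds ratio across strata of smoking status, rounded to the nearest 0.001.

0.337

OR_MH = Σ(aᵢdᵢ/nᵢ) / Σ(bᵢcᵢ/nᵢ), where nᵢ is the stratum total.
Stratum 1 (Non-smokers): n = 331; a·d/n = 23·131/331 = 9.1027; b·c/n = 56·121/331 = 20.4713
Stratum 2 (Smokers): n = 372; a·d/n = 17·57/372 = 2.6048; b·c/n = 279·19/372 = 14.2500
OR_MH = (9.1027 + 2.6048) / (20.4713 + 14.2500) = 11.7076 / 34.7213 = 0.33719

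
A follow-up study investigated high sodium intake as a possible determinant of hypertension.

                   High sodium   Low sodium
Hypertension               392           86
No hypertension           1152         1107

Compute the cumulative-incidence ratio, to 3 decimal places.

Reading the table with exposure as columns: a = 392 (High sodium, case), b = 1152 (High sodium, non-case), c = 86 (Low sodium, case), d = 1107.
Risk in exposed = 392/1544 = 0.25389; risk in unexposed = 86/1193 = 0.07209.
RR = 0.25389 / 0.07209 = 3.52193
The risk among the exposed is 3.52 times that among the unexposed.

3.522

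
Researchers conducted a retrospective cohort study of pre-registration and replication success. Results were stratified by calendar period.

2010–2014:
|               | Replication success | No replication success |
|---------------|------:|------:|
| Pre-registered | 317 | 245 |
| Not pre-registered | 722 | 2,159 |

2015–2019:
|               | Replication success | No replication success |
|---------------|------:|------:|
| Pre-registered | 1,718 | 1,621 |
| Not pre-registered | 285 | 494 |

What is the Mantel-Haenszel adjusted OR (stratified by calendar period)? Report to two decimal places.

2.48

OR_MH = Σ(aᵢdᵢ/nᵢ) / Σ(bᵢcᵢ/nᵢ), where nᵢ is the stratum total.
Stratum 1 (2010–2014): n = 3443; a·d/n = 317·2159/3443 = 198.7810; b·c/n = 245·722/3443 = 51.3767
Stratum 2 (2015–2019): n = 4118; a·d/n = 1718·494/4118 = 206.0932; b·c/n = 1621·285/4118 = 112.1867
OR_MH = (198.7810 + 206.0932) / (51.3767 + 112.1867) = 404.8743 / 163.5634 = 2.47533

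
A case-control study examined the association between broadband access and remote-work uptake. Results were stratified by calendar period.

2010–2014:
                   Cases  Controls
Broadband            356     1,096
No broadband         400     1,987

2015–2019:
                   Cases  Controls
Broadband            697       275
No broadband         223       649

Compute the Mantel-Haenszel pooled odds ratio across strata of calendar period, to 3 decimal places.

OR_MH = Σ(aᵢdᵢ/nᵢ) / Σ(bᵢcᵢ/nᵢ), where nᵢ is the stratum total.
Stratum 1 (2010–2014): n = 3839; a·d/n = 356·1987/3839 = 184.2594; b·c/n = 1096·400/3839 = 114.1964
Stratum 2 (2015–2019): n = 1844; a·d/n = 697·649/1844 = 245.3107; b·c/n = 275·223/1844 = 33.2565
OR_MH = (184.2594 + 245.3107) / (114.1964 + 33.2565) = 429.5702 / 147.4529 = 2.91327

2.913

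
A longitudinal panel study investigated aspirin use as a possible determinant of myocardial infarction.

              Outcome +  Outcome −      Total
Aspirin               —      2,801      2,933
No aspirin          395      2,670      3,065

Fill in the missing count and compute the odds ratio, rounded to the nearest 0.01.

The missing cell is in the exposed row: 2933 − 2801 = 132.
So a = 132, b = 2801, c = 395, d = 2670.
OR = (a·d)/(b·c) = (132 × 2670) / (2801 × 395) = 352440 / 1106395 = 0.31855

0.32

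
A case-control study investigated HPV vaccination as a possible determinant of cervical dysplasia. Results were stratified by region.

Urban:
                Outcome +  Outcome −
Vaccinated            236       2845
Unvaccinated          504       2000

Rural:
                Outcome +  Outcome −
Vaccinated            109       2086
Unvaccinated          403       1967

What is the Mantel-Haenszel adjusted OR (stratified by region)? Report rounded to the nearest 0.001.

OR_MH = Σ(aᵢdᵢ/nᵢ) / Σ(bᵢcᵢ/nᵢ), where nᵢ is the stratum total.
Stratum 1 (Urban): n = 5585; a·d/n = 236·2000/5585 = 84.5121; b·c/n = 2845·504/5585 = 256.7377
Stratum 2 (Rural): n = 4565; a·d/n = 109·1967/4565 = 46.9667; b·c/n = 2086·403/4565 = 184.1529
OR_MH = (84.5121 + 46.9667) / (256.7377 + 184.1529) = 131.4788 / 440.8906 = 0.29821

0.298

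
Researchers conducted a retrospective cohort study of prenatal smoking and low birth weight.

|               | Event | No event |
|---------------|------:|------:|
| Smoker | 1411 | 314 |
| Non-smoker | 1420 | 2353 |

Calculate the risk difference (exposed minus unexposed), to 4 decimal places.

Cells: a = 1411, b = 314, c = 1420, d = 2353.
Risk in exposed = 1411/1725 = 0.817971; risk in unexposed = 1420/3773 = 0.376358.
Risk difference = 0.817971 − 0.376358 = 0.441613

0.4416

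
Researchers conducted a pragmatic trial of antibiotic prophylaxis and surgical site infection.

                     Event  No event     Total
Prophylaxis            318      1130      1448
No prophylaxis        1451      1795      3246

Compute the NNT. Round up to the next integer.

Risk in treated group = 318/1448 = 0.21961; risk in control = 1451/3246 = 0.44701.
Absolute risk reduction = 0.44701 − 0.21961 = 0.22740
NNT = 1 / ARR = 1 / 0.22740 = 4.398 → round up → 5

5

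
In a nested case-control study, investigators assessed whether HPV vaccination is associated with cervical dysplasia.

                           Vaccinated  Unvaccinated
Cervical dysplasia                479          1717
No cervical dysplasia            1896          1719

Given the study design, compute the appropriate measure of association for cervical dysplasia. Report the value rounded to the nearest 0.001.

0.253

Reading the table with exposure as columns: a = 479 (Vaccinated, case), b = 1896 (Vaccinated, non-case), c = 1717 (Unvaccinated, case), d = 1719.
This is a nested case-control study: participants were sampled on outcome status, so risks in the source population cannot be estimated directly — relative risk is not valid here. The odds ratio is the appropriate measure.
OR = (a·d)/(b·c) = (479 × 1719) / (1896 × 1717) = 823401 / 3255432 = 0.25293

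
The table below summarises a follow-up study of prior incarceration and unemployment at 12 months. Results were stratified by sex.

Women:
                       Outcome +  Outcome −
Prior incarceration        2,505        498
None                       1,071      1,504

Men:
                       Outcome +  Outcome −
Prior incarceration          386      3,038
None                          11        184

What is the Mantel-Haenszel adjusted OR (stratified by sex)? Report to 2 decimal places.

6.63

OR_MH = Σ(aᵢdᵢ/nᵢ) / Σ(bᵢcᵢ/nᵢ), where nᵢ is the stratum total.
Stratum 1 (Women): n = 5578; a·d/n = 2505·1504/5578 = 675.4249; b·c/n = 498·1071/5578 = 95.6181
Stratum 2 (Men): n = 3619; a·d/n = 386·184/3619 = 19.6253; b·c/n = 3038·11/3619 = 9.2340
OR_MH = (675.4249 + 19.6253) / (95.6181 + 9.2340) = 695.0502 / 104.8522 = 6.62886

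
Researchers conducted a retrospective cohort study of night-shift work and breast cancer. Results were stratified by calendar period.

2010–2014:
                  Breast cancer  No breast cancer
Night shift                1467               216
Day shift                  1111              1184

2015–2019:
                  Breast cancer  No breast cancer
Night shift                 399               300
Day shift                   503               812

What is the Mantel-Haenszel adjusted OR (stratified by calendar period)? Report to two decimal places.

OR_MH = Σ(aᵢdᵢ/nᵢ) / Σ(bᵢcᵢ/nᵢ), where nᵢ is the stratum total.
Stratum 1 (2010–2014): n = 3978; a·d/n = 1467·1184/3978 = 436.6335; b·c/n = 216·1111/3978 = 60.3258
Stratum 2 (2015–2019): n = 2014; a·d/n = 399·812/2014 = 160.8679; b·c/n = 300·503/2014 = 74.9255
OR_MH = (436.6335 + 160.8679) / (60.3258 + 74.9255) = 597.5014 / 135.2513 = 4.41771

4.42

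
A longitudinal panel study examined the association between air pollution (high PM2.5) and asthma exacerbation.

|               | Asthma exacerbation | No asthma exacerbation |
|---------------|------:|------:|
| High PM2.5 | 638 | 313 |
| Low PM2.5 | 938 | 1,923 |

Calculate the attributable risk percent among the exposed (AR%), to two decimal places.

51.13

Cells: a = 638, b = 313, c = 938, d = 1923.
Risk in exposed = 638/951 = 0.67087; risk in unexposed = 938/2861 = 0.32786.
RR = 0.67087/0.32786 = 2.04623
AR% = (RR − 1)/RR × 100 = (2.04623 − 1)/2.04623 × 100 = 51.1297%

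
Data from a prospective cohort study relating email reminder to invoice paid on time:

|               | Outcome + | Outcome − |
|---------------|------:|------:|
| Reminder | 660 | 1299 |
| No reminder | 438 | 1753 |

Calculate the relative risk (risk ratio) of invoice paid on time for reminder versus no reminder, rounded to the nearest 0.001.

1.685

Cells: a = 660, b = 1299, c = 438, d = 1753.
Risk in exposed = 660/1959 = 0.33691; risk in unexposed = 438/2191 = 0.19991.
RR = 0.33691 / 0.19991 = 1.68530
The risk among the exposed is 1.69 times that among the unexposed.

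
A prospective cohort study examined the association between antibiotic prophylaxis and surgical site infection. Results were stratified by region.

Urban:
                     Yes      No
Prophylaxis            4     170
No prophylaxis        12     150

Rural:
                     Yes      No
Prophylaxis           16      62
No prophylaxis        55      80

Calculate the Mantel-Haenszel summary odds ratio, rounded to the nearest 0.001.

OR_MH = Σ(aᵢdᵢ/nᵢ) / Σ(bᵢcᵢ/nᵢ), where nᵢ is the stratum total.
Stratum 1 (Urban): n = 336; a·d/n = 4·150/336 = 1.7857; b·c/n = 170·12/336 = 6.0714
Stratum 2 (Rural): n = 213; a·d/n = 16·80/213 = 6.0094; b·c/n = 62·55/213 = 16.0094
OR_MH = (1.7857 + 6.0094) / (6.0714 + 16.0094) = 7.7951 / 22.0808 = 0.35303

0.353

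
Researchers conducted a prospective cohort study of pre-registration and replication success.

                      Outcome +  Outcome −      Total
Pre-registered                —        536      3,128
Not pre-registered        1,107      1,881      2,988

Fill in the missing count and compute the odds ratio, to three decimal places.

The missing cell is in the exposed row: 3128 − 536 = 2592.
So a = 2592, b = 536, c = 1107, d = 1881.
OR = (a·d)/(b·c) = (2592 × 1881) / (536 × 1107) = 4875552 / 593352 = 8.21696

8.217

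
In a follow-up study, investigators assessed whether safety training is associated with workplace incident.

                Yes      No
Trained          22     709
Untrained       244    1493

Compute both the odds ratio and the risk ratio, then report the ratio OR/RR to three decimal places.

0.886

Cells: a = 22, b = 709, c = 244, d = 1493.
OR = (22·1493)/(709·244) = 32846/172996 = 0.18987
Risk in exposed = 22/731 = 0.03010; risk in unexposed = 244/1737 = 0.14047; RR = 0.21425
OR/RR = 0.18987 / 0.21425 = 0.88620
The outcome is not rare, so the OR lies further from 1 than the RR.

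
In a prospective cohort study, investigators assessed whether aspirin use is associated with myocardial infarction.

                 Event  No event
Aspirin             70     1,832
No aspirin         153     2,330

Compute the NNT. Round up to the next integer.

41

Risk in treated group = 70/1902 = 0.03680; risk in control = 153/2483 = 0.06162.
Absolute risk reduction = 0.06162 − 0.03680 = 0.02482
NNT = 1 / ARR = 1 / 0.02482 = 40.297 → round up → 41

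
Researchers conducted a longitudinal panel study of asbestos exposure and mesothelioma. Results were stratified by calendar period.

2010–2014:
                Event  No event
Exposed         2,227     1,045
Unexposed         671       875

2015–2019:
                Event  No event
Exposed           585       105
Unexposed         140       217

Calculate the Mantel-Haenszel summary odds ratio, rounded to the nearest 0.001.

3.294

OR_MH = Σ(aᵢdᵢ/nᵢ) / Σ(bᵢcᵢ/nᵢ), where nᵢ is the stratum total.
Stratum 1 (2010–2014): n = 4818; a·d/n = 2227·875/4818 = 404.4469; b·c/n = 1045·671/4818 = 145.5365
Stratum 2 (2015–2019): n = 1047; a·d/n = 585·217/1047 = 121.2464; b·c/n = 105·140/1047 = 14.0401
OR_MH = (404.4469 + 121.2464) / (145.5365 + 14.0401) = 525.6933 / 159.5766 = 3.29430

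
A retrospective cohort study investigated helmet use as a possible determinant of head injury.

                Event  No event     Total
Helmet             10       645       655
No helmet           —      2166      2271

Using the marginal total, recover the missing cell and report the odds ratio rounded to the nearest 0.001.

0.320

The missing cell is in the unexposed row: 2271 − 2166 = 105.
So a = 10, b = 645, c = 105, d = 2166.
OR = (a·d)/(b·c) = (10 × 2166) / (645 × 105) = 21660 / 67725 = 0.31982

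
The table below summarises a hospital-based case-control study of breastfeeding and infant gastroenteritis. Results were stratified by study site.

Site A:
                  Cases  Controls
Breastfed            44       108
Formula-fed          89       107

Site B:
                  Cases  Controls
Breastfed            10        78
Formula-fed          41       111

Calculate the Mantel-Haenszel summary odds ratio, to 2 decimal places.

0.44

OR_MH = Σ(aᵢdᵢ/nᵢ) / Σ(bᵢcᵢ/nᵢ), where nᵢ is the stratum total.
Stratum 1 (Site A): n = 348; a·d/n = 44·107/348 = 13.5287; b·c/n = 108·89/348 = 27.6207
Stratum 2 (Site B): n = 240; a·d/n = 10·111/240 = 4.6250; b·c/n = 78·41/240 = 13.3250
OR_MH = (13.5287 + 4.6250) / (27.6207 + 13.3250) = 18.1537 / 40.9457 = 0.44336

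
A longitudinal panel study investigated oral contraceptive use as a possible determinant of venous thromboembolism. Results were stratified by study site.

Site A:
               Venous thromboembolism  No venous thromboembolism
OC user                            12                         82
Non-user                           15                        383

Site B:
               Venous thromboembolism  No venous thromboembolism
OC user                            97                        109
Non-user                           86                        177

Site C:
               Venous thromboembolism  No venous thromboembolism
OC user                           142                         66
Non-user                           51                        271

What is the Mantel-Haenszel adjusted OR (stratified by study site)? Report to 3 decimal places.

4.111

OR_MH = Σ(aᵢdᵢ/nᵢ) / Σ(bᵢcᵢ/nᵢ), where nᵢ is the stratum total.
Stratum 1 (Site A): n = 492; a·d/n = 12·383/492 = 9.3415; b·c/n = 82·15/492 = 2.5000
Stratum 2 (Site B): n = 469; a·d/n = 97·177/469 = 36.6077; b·c/n = 109·86/469 = 19.9872
Stratum 3 (Site C): n = 530; a·d/n = 142·271/530 = 72.6075; b·c/n = 66·51/530 = 6.3509
OR_MH = (9.3415 + 36.6077 + 72.6075) / (2.5000 + 19.9872 + 6.3509) = 118.5567 / 28.8382 = 4.11111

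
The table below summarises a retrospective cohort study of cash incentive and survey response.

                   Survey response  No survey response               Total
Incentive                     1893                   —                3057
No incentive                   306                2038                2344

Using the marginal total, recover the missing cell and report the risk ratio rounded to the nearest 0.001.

4.743

The missing cell is in the exposed row: 3057 − 1893 = 1164.
So a = 1893, b = 1164, c = 306, d = 2038.
RR = [a/(a+b)] / [c/(c+d)] = (1893/3057) / (306/2344) = 0.61923/0.13055 = 4.74342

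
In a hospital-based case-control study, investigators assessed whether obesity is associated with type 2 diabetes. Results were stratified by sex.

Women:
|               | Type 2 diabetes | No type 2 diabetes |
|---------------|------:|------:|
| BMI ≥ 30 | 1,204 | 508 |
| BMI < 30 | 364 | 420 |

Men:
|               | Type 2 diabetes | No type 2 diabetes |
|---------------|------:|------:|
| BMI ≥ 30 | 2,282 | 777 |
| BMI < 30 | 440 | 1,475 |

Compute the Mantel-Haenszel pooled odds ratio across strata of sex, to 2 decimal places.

6.16

OR_MH = Σ(aᵢdᵢ/nᵢ) / Σ(bᵢcᵢ/nᵢ), where nᵢ is the stratum total.
Stratum 1 (Women): n = 2496; a·d/n = 1204·420/2496 = 202.5962; b·c/n = 508·364/2496 = 74.0833
Stratum 2 (Men): n = 4974; a·d/n = 2282·1475/4974 = 676.7089; b·c/n = 777·440/4974 = 68.7334
OR_MH = (202.5962 + 676.7089) / (74.0833 + 68.7334) = 879.3050 / 142.8167 = 6.15688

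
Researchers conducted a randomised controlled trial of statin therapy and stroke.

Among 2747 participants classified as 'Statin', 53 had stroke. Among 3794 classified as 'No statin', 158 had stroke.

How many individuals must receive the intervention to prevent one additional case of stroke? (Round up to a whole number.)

45

Risk in treated group = 53/2747 = 0.01929; risk in control = 158/3794 = 0.04164.
Absolute risk reduction = 0.04164 − 0.01929 = 0.02235
NNT = 1 / ARR = 1 / 0.02235 = 44.741 → round up → 45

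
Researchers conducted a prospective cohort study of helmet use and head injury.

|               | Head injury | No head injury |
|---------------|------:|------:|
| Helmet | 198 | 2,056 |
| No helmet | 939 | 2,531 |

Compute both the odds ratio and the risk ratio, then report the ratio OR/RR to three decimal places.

Cells: a = 198, b = 2056, c = 939, d = 2531.
OR = (198·2531)/(2056·939) = 501138/1930584 = 0.25958
Risk in exposed = 198/2254 = 0.08784; risk in unexposed = 939/3470 = 0.27061; RR = 0.32462
OR/RR = 0.25958 / 0.32462 = 0.79964
The outcome is not rare, so the OR lies further from 1 than the RR.

0.800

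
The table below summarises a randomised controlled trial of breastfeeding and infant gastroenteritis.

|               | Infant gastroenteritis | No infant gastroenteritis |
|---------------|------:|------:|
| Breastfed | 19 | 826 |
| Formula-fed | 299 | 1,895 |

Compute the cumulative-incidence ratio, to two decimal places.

0.16

Cells: a = 19, b = 826, c = 299, d = 1895.
Risk in exposed = 19/845 = 0.02249; risk in unexposed = 299/2194 = 0.13628.
RR = 0.02249 / 0.13628 = 0.16499
The risk is 84% lower among the exposed than among the unexposed.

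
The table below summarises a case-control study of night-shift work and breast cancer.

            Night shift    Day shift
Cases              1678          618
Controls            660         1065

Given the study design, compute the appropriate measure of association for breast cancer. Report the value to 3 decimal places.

4.381

Reading the table with exposure as columns: a = 1678 (Night shift, case), b = 660 (Night shift, non-case), c = 618 (Day shift, case), d = 1065.
This is a case-control study: participants were sampled on outcome status, so risks in the source population cannot be estimated directly — relative risk is not valid here. The odds ratio is the appropriate measure.
OR = (a·d)/(b·c) = (1678 × 1065) / (660 × 618) = 1787070 / 407880 = 4.38136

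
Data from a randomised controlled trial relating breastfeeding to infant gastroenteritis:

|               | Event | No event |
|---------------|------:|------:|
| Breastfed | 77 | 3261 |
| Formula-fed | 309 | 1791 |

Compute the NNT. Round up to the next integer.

9

Risk in treated group = 77/3338 = 0.02307; risk in control = 309/2100 = 0.14714.
Absolute risk reduction = 0.14714 − 0.02307 = 0.12408
NNT = 1 / ARR = 1 / 0.12408 = 8.060 → round up → 9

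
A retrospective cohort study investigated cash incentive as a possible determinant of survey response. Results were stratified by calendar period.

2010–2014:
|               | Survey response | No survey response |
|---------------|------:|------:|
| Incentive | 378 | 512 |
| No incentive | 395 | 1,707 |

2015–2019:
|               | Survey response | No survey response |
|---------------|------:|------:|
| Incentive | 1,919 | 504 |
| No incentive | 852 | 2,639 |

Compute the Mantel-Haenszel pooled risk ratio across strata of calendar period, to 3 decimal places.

2.997

RR_MH = Σ(aᵢ·n₀ᵢ/nᵢ) / Σ(cᵢ·n₁ᵢ/nᵢ), with n₁ᵢ = aᵢ+bᵢ (exposed), n₀ᵢ = cᵢ+dᵢ (unexposed), nᵢ = n₁ᵢ+n₀ᵢ.
Stratum 1 (2010–2014): n₁ = 890, n₀ = 2102, n = 2992; a·n₀/n = 378·2102/2992 = 265.5602; c·n₁/n = 395·890/2992 = 117.4967
Stratum 2 (2015–2019): n₁ = 2423, n₀ = 3491, n = 5914; a·n₀/n = 1919·3491/5914 = 1132.7746; c·n₁/n = 852·2423/5914 = 349.0693
RR_MH = (265.5602 + 1132.7746) / (117.4967 + 349.0693) = 1398.3348 / 466.5660 = 2.99708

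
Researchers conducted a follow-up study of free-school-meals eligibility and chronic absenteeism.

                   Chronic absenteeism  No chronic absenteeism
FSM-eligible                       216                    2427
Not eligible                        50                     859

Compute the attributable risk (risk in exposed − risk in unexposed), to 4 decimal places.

Cells: a = 216, b = 2427, c = 50, d = 859.
Risk in exposed = 216/2643 = 0.081725; risk in unexposed = 50/909 = 0.055006.
Risk difference = 0.081725 − 0.055006 = 0.026720

0.0267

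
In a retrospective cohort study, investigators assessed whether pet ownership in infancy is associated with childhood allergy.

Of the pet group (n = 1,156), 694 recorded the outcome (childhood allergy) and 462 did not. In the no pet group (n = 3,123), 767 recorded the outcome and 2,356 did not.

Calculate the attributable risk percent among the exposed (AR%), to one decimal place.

59.1

From the description: a = 694, b = 462, c = 767, d = 2356.
Risk in exposed = 694/1156 = 0.60035; risk in unexposed = 767/3123 = 0.24560.
RR = 0.60035/0.24560 = 2.44443
AR% = (RR − 1)/RR × 100 = (2.44443 − 1)/2.44443 × 100 = 59.0907%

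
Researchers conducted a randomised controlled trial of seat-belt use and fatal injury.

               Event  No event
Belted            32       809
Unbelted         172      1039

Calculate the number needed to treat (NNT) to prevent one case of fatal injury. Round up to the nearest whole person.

10

Risk in treated group = 32/841 = 0.03805; risk in control = 172/1211 = 0.14203.
Absolute risk reduction = 0.14203 − 0.03805 = 0.10398
NNT = 1 / ARR = 1 / 0.10398 = 9.617 → round up → 10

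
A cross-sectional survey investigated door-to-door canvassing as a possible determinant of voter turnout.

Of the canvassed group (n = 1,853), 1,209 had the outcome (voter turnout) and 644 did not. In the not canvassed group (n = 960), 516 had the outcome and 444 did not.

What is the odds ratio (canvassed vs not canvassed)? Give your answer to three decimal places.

From the description: a = 1209, b = 644, c = 516, d = 444.
OR = (a·d)/(b·c) = (1209 × 444) / (644 × 516) = 536796 / 332304 = 1.61538
The odds of voter turnout are about 1.62 times as high in the canvassed group.

1.615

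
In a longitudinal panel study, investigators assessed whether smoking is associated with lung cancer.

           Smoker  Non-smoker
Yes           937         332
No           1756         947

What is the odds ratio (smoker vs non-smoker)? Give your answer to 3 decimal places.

Reading the table with exposure as columns: a = 937 (Smoker, case), b = 1756 (Smoker, non-case), c = 332 (Non-smoker, case), d = 947.
OR = (a·d)/(b·c) = (937 × 947) / (1756 × 332) = 887339 / 582992 = 1.52204
The odds of lung cancer are about 1.52 times as high in the smoker group.

1.522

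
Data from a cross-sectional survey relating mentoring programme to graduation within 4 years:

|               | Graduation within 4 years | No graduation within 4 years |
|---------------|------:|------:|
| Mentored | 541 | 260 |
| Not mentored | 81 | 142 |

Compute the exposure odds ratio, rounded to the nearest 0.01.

Cells: a = 541, b = 260, c = 81, d = 142.
OR = (a·d)/(b·c) = (541 × 142) / (260 × 81) = 76822 / 21060 = 3.64777
The odds of graduation within 4 years are about 3.65 times as high in the mentored group.

3.65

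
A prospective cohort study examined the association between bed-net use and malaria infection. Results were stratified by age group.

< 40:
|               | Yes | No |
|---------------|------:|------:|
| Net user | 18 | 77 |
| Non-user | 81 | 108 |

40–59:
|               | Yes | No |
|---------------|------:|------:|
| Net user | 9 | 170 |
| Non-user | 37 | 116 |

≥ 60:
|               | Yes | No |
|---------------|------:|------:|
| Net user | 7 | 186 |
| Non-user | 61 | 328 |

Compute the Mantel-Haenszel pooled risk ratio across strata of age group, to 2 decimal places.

RR_MH = Σ(aᵢ·n₀ᵢ/nᵢ) / Σ(cᵢ·n₁ᵢ/nᵢ), with n₁ᵢ = aᵢ+bᵢ (exposed), n₀ᵢ = cᵢ+dᵢ (unexposed), nᵢ = n₁ᵢ+n₀ᵢ.
Stratum 1 (< 40): n₁ = 95, n₀ = 189, n = 284; a·n₀/n = 18·189/284 = 11.9789; c·n₁/n = 81·95/284 = 27.0951
Stratum 2 (40–59): n₁ = 179, n₀ = 153, n = 332; a·n₀/n = 9·153/332 = 4.1476; c·n₁/n = 37·179/332 = 19.9488
Stratum 3 (≥ 60): n₁ = 193, n₀ = 389, n = 582; a·n₀/n = 7·389/582 = 4.6787; c·n₁/n = 61·193/582 = 20.2285
RR_MH = (11.9789 + 4.1476 + 4.6787) / (27.0951 + 19.9488 + 20.2285) = 20.8052 / 67.2724 = 0.30927

0.31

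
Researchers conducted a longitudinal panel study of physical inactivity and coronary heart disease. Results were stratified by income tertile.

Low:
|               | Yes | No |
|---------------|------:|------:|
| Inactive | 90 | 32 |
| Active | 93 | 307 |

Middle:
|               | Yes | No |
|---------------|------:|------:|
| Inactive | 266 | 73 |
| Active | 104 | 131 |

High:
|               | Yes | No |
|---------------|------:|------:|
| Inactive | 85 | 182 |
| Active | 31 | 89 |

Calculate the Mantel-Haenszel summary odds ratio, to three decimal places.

3.975

OR_MH = Σ(aᵢdᵢ/nᵢ) / Σ(bᵢcᵢ/nᵢ), where nᵢ is the stratum total.
Stratum 1 (Low): n = 522; a·d/n = 90·307/522 = 52.9310; b·c/n = 32·93/522 = 5.7011
Stratum 2 (Middle): n = 574; a·d/n = 266·131/574 = 60.7073; b·c/n = 73·104/574 = 13.2265
Stratum 3 (High): n = 387; a·d/n = 85·89/387 = 19.5478; b·c/n = 182·31/387 = 14.5788
OR_MH = (52.9310 + 60.7073 + 19.5478) / (5.7011 + 13.2265 + 14.5788) = 133.1862 / 33.5064 = 3.97494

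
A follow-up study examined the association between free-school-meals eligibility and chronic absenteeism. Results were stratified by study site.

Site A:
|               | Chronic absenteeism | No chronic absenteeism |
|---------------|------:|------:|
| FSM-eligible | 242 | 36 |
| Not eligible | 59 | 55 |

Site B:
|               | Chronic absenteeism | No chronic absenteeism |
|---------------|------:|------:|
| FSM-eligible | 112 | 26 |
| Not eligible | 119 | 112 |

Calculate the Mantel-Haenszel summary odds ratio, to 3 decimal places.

OR_MH = Σ(aᵢdᵢ/nᵢ) / Σ(bᵢcᵢ/nᵢ), where nᵢ is the stratum total.
Stratum 1 (Site A): n = 392; a·d/n = 242·55/392 = 33.9541; b·c/n = 36·59/392 = 5.4184
Stratum 2 (Site B): n = 369; a·d/n = 112·112/369 = 33.9946; b·c/n = 26·119/369 = 8.3848
OR_MH = (33.9541 + 33.9946) / (5.4184 + 8.3848) = 67.9487 / 13.8032 = 4.92268

4.923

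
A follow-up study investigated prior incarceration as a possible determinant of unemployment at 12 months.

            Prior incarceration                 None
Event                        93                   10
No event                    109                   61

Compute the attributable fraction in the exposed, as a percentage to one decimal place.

69.4

Reading the table with exposure as columns: a = 93 (Prior incarceration, case), b = 109 (Prior incarceration, non-case), c = 10 (None, case), d = 61.
Risk in exposed = 93/202 = 0.46040; risk in unexposed = 10/71 = 0.14085.
RR = 0.46040/0.14085 = 3.26881
AR% = (RR − 1)/RR × 100 = (3.26881 − 1)/3.26881 × 100 = 69.4078%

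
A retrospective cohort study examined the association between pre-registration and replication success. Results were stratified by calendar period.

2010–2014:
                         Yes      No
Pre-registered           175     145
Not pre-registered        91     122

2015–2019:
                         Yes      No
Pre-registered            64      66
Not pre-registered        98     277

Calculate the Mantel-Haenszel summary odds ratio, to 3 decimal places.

2.001

OR_MH = Σ(aᵢdᵢ/nᵢ) / Σ(bᵢcᵢ/nᵢ), where nᵢ is the stratum total.
Stratum 1 (2010–2014): n = 533; a·d/n = 175·122/533 = 40.0563; b·c/n = 145·91/533 = 24.7561
Stratum 2 (2015–2019): n = 505; a·d/n = 64·277/505 = 35.1050; b·c/n = 66·98/505 = 12.8079
OR_MH = (40.0563 + 35.1050) / (24.7561 + 12.8079) = 75.1612 / 37.5640 = 2.00088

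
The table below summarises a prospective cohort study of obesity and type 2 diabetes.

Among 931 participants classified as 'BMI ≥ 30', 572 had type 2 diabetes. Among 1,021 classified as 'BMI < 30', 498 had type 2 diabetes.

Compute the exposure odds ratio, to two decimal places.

From the description: a = 572, b = 359, c = 498, d = 523.
OR = (a·d)/(b·c) = (572 × 523) / (359 × 498) = 299156 / 178782 = 1.67330
The odds of type 2 diabetes are about 1.67 times as high in the bmi ≥ 30 group.

1.67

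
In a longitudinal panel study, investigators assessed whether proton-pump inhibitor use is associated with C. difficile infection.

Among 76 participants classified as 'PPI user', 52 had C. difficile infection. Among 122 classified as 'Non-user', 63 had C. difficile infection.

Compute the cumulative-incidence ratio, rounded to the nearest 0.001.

1.325

From the description: a = 52, b = 24, c = 63, d = 59.
Risk in exposed = 52/76 = 0.68421; risk in unexposed = 63/122 = 0.51639.
RR = 0.68421 / 0.51639 = 1.32498
The risk among the exposed is 1.32 times that among the unexposed.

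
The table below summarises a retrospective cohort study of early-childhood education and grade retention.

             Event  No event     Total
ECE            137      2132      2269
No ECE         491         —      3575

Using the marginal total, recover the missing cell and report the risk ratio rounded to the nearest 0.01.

0.44

The missing cell is in the unexposed row: 3575 − 491 = 3084.
So a = 137, b = 2132, c = 491, d = 3084.
RR = [a/(a+b)] / [c/(c+d)] = (137/2269) / (491/3575) = 0.06038/0.13734 = 0.43962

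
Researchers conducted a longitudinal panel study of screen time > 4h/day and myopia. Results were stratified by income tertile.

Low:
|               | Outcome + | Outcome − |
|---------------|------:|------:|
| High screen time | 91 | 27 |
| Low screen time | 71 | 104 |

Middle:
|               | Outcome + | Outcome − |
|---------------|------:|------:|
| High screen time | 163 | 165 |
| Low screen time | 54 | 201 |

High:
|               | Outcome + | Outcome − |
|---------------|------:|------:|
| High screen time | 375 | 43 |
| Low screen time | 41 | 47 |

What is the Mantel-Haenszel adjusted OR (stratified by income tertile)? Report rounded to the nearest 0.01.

4.87

OR_MH = Σ(aᵢdᵢ/nᵢ) / Σ(bᵢcᵢ/nᵢ), where nᵢ is the stratum total.
Stratum 1 (Low): n = 293; a·d/n = 91·104/293 = 32.3003; b·c/n = 27·71/293 = 6.5427
Stratum 2 (Middle): n = 583; a·d/n = 163·201/583 = 56.1973; b·c/n = 165·54/583 = 15.2830
Stratum 3 (High): n = 506; a·d/n = 375·47/506 = 34.8320; b·c/n = 43·41/506 = 3.4842
OR_MH = (32.3003 + 56.1973 + 34.8320) / (6.5427 + 15.2830 + 3.4842) = 123.3296 / 25.3099 = 4.87279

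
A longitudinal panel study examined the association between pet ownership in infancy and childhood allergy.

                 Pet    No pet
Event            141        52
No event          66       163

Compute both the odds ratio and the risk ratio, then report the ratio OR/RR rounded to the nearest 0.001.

2.378

Reading the table with exposure as columns: a = 141 (Pet, case), b = 66 (Pet, non-case), c = 52 (No pet, case), d = 163.
OR = (141·163)/(66·52) = 22983/3432 = 6.69668
Risk in exposed = 141/207 = 0.68116; risk in unexposed = 52/215 = 0.24186; RR = 2.81633
OR/RR = 6.69668 / 2.81633 = 2.37780
The outcome is not rare, so the OR lies further from 1 than the RR.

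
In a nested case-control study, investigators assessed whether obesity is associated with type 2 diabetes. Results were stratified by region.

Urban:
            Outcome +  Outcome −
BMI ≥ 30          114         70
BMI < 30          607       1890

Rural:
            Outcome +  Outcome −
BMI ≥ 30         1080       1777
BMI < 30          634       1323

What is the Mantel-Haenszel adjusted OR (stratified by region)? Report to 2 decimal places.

OR_MH = Σ(aᵢdᵢ/nᵢ) / Σ(bᵢcᵢ/nᵢ), where nᵢ is the stratum total.
Stratum 1 (Urban): n = 2681; a·d/n = 114·1890/2681 = 80.3655; b·c/n = 70·607/2681 = 15.8486
Stratum 2 (Rural): n = 4814; a·d/n = 1080·1323/4814 = 296.8093; b·c/n = 1777·634/4814 = 234.0295
OR_MH = (80.3655 + 296.8093) / (15.8486 + 234.0295) = 377.1748 / 249.8781 = 1.50944

1.51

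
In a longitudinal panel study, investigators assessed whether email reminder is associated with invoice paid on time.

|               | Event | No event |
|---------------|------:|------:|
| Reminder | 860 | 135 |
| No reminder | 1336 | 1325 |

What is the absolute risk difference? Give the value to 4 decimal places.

0.3623

Cells: a = 860, b = 135, c = 1336, d = 1325.
Risk in exposed = 860/995 = 0.864322; risk in unexposed = 1336/2661 = 0.502067.
Risk difference = 0.864322 − 0.502067 = 0.362255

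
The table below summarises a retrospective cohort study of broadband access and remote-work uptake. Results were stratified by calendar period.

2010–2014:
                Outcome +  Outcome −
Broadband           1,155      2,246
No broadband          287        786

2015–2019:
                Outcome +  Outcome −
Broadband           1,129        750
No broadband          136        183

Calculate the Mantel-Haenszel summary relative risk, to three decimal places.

RR_MH = Σ(aᵢ·n₀ᵢ/nᵢ) / Σ(cᵢ·n₁ᵢ/nᵢ), with n₁ᵢ = aᵢ+bᵢ (exposed), n₀ᵢ = cᵢ+dᵢ (unexposed), nᵢ = n₁ᵢ+n₀ᵢ.
Stratum 1 (2010–2014): n₁ = 3401, n₀ = 1073, n = 4474; a·n₀/n = 1155·1073/4474 = 277.0038; c·n₁/n = 287·3401/4474 = 218.1688
Stratum 2 (2015–2019): n₁ = 1879, n₀ = 319, n = 2198; a·n₀/n = 1129·319/2198 = 163.8540; c·n₁/n = 136·1879/2198 = 116.2621
RR_MH = (277.0038 + 163.8540) / (218.1688 + 116.2621) = 440.8578 / 334.4308 = 1.31823

1.318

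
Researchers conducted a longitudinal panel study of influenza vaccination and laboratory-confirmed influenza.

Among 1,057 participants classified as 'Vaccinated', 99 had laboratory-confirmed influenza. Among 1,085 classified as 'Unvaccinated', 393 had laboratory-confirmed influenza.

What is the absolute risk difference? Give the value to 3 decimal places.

From the description: a = 99, b = 958, c = 393, d = 692.
Risk in exposed = 99/1057 = 0.093661; risk in unexposed = 393/1085 = 0.362212.
Risk difference = 0.093661 − 0.362212 = -0.268551

-0.269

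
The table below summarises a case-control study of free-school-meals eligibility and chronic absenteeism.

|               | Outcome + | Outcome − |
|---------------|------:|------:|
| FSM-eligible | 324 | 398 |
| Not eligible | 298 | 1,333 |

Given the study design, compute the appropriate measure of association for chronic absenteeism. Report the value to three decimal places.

Cells: a = 324, b = 398, c = 298, d = 1333.
This is a case-control study: participants were sampled on outcome status, so risks in the source population cannot be estimated directly — relative risk is not valid here. The odds ratio is the appropriate measure.
OR = (a·d)/(b·c) = (324 × 1333) / (398 × 298) = 431892 / 118604 = 3.64146

3.641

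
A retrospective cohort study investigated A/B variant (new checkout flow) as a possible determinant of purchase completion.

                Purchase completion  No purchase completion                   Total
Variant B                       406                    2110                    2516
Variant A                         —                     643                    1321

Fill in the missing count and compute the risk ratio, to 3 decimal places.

0.314

The missing cell is in the unexposed row: 1321 − 643 = 678.
So a = 406, b = 2110, c = 678, d = 643.
RR = [a/(a+b)] / [c/(c+d)] = (406/2516) / (678/1321) = 0.16137/0.51325 = 0.31440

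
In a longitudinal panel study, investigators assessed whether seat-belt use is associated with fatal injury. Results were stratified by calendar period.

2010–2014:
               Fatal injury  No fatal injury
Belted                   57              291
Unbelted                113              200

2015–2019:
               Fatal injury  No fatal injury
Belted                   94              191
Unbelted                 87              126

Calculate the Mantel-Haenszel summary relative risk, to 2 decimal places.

0.61

RR_MH = Σ(aᵢ·n₀ᵢ/nᵢ) / Σ(cᵢ·n₁ᵢ/nᵢ), with n₁ᵢ = aᵢ+bᵢ (exposed), n₀ᵢ = cᵢ+dᵢ (unexposed), nᵢ = n₁ᵢ+n₀ᵢ.
Stratum 1 (2010–2014): n₁ = 348, n₀ = 313, n = 661; a·n₀/n = 57·313/661 = 26.9909; c·n₁/n = 113·348/661 = 59.4917
Stratum 2 (2015–2019): n₁ = 285, n₀ = 213, n = 498; a·n₀/n = 94·213/498 = 40.2048; c·n₁/n = 87·285/498 = 49.7892
RR_MH = (26.9909 + 40.2048) / (59.4917 + 49.7892) = 67.1957 / 109.2808 = 0.61489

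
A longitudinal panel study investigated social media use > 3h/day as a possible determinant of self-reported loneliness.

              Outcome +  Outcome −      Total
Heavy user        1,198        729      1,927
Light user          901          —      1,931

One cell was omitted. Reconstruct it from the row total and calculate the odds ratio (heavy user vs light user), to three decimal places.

The missing cell is in the unexposed row: 1931 − 901 = 1030.
So a = 1198, b = 729, c = 901, d = 1030.
OR = (a·d)/(b·c) = (1198 × 1030) / (729 × 901) = 1233940 / 656829 = 1.87863

1.879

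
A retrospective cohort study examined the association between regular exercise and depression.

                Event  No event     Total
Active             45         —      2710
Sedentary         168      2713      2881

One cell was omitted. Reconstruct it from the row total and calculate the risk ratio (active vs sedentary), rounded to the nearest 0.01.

The missing cell is in the exposed row: 2710 − 45 = 2665.
So a = 45, b = 2665, c = 168, d = 2713.
RR = [a/(a+b)] / [c/(c+d)] = (45/2710) / (168/2881) = 0.01661/0.05831 = 0.28476

0.28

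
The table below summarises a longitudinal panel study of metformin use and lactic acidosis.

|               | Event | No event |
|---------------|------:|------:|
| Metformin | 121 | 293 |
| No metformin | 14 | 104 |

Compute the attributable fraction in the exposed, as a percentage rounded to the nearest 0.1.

59.4

Cells: a = 121, b = 293, c = 14, d = 104.
Risk in exposed = 121/414 = 0.29227; risk in unexposed = 14/118 = 0.11864.
RR = 0.29227/0.11864 = 2.46342
AR% = (RR − 1)/RR × 100 = (2.46342 − 1)/2.46342 × 100 = 59.4061%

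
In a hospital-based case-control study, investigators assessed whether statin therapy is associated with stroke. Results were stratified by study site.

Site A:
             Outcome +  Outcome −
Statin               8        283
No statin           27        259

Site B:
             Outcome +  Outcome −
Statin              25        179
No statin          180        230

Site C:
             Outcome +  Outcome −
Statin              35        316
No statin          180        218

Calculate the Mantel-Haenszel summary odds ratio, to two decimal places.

0.16

OR_MH = Σ(aᵢdᵢ/nᵢ) / Σ(bᵢcᵢ/nᵢ), where nᵢ is the stratum total.
Stratum 1 (Site A): n = 577; a·d/n = 8·259/577 = 3.5910; b·c/n = 283·27/577 = 13.2426
Stratum 2 (Site B): n = 614; a·d/n = 25·230/614 = 9.3648; b·c/n = 179·180/614 = 52.4756
Stratum 3 (Site C): n = 749; a·d/n = 35·218/749 = 10.1869; b·c/n = 316·180/749 = 75.9413
OR_MH = (3.5910 + 9.3648 + 10.1869) / (13.2426 + 52.4756 + 75.9413) = 23.1427 / 141.6595 = 0.16337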